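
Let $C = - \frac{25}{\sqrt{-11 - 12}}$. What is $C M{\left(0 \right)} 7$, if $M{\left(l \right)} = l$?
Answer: $0$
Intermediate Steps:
$C = \frac{25 i \sqrt{23}}{23}$ ($C = - \frac{25}{\sqrt{-23}} = - \frac{25}{i \sqrt{23}} = - 25 \left(- \frac{i \sqrt{23}}{23}\right) = \frac{25 i \sqrt{23}}{23} \approx 5.2129 i$)
$C M{\left(0 \right)} 7 = \frac{25 i \sqrt{23}}{23} \cdot 0 \cdot 7 = 0 \cdot 7 = 0$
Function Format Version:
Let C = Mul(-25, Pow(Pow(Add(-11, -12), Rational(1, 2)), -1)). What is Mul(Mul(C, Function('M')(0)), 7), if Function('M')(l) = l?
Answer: 0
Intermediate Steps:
C = Mul(Rational(25, 23), I, Pow(23, Rational(1, 2))) (C = Mul(-25, Pow(Pow(-23, Rational(1, 2)), -1)) = Mul(-25, Pow(Mul(I, Pow(23, Rational(1, 2))), -1)) = Mul(-25, Mul(Rational(-1, 23), I, Pow(23, Rational(1, 2)))) = Mul(Rational(25, 23), I, Pow(23, Rational(1, 2))) ≈ Mul(5.2129, I))
Mul(Mul(C, Function('M')(0)), 7) = Mul(Mul(Mul(Rational(25, 23), I, Pow(23, Rational(1, 2))), 0), 7) = Mul(0, 7) = 0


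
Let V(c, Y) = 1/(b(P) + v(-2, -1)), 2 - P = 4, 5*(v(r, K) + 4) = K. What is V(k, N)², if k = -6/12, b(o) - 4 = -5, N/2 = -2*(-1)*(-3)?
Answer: 25/676 ≈ 0.036982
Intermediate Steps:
v(r, K) = -4 + K/5
P = -2 (P = 2 - 1*4 = 2 - 4 = -2)
N = -12 (N = 2*(-2*(-1)*(-3)) = 2*(2*(-3)) = 2*(-6) = -12)
b(o) = -1 (b(o) = 4 - 5 = -1)
k = -½ (k = -6*1/12 = -½ ≈ -0.50000)
V(c, Y) = -5/26 (V(c, Y) = 1/(-1 + (-4 + (⅕)*(-1))) = 1/(-1 + (-4 - ⅕)) = 1/(-1 - 21/5) = 1/(-26/5) = -5/26)
V(k, N)² = (-5/26)² = 25/676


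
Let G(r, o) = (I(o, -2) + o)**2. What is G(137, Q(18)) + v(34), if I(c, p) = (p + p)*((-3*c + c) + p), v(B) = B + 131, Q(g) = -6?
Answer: 2281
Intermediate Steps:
v(B) = 131 + B
I(c, p) = 2*p*(p - 2*c) (I(c, p) = (2*p)*(-2*c + p) = (2*p)*(p - 2*c) = 2*p*(p - 2*c))
G(r, o) = (8 + 9*o)**2 (G(r, o) = (2*(-2)*(-2 - 2*o) + o)**2 = ((8 + 8*o) + o)**2 = (8 + 9*o)**2)
G(137, Q(18)) + v(34) = (8 + 9*(-6))**2 + (131 + 34) = (8 - 54)**2 + 165 = (-46)**2 + 165 = 2116 + 165 = 2281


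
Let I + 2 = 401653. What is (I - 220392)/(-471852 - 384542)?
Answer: -181259/856394 ≈ -0.21165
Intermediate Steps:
I = 401651 (I = -2 + 401653 = 401651)
(I - 220392)/(-471852 - 384542) = (401651 - 220392)/(-471852 - 384542) = 181259/(-856394) = 181259*(-1/856394) = -181259/856394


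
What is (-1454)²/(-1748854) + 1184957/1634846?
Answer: -691968648429/1429553483242 ≈ -0.48405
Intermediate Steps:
(-1454)²/(-1748854) + 1184957/1634846 = 2114116*(-1/1748854) + 1184957*(1/1634846) = -1057058/874427 + 1184957/1634846 = -691968648429/1429553483242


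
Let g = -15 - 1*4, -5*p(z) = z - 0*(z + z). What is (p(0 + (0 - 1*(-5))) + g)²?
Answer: 400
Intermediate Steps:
p(z) = -z/5 (p(z) = -(z - 0*(z + z))/5 = -(z - 0*2*z)/5 = -(z - 1*0)/5 = -(z + 0)/5 = -z/5)
g = -19 (g = -15 - 4 = -19)
(p(0 + (0 - 1*(-5))) + g)² = (-(0 + (0 - 1*(-5)))/5 - 19)² = (-(0 + (0 + 5))/5 - 19)² = (-(0 + 5)/5 - 19)² = (-⅕*5 - 19)² = (-1 - 19)² = (-20)² = 400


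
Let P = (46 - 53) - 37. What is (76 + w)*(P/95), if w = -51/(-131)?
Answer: -440308/12445 ≈ -35.380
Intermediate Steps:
P = -44 (P = -7 - 37 = -44)
w = 51/131 (w = -51*(-1/131) = 51/131 ≈ 0.38931)
(76 + w)*(P/95) = (76 + 51/131)*(-44/95) = 10007*(-44*1/95)/131 = (10007/131)*(-44/95) = -440308/12445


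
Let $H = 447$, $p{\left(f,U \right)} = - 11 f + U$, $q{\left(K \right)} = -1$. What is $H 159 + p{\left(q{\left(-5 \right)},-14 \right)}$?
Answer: $71070$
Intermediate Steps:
$p{\left(f,U \right)} = U - 11 f$
$H 159 + p{\left(q{\left(-5 \right)},-14 \right)} = 447 \cdot 159 - 3 = 71073 + \left(-14 + 11\right) = 71073 - 3 = 71070$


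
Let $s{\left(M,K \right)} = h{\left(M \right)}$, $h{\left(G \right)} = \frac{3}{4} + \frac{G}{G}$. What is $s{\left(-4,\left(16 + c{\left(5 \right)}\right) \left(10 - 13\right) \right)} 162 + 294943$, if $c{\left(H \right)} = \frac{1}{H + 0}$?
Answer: $\frac{590453}{2} \approx 2.9523 \cdot 10^{5}$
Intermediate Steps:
$c{\left(H \right)} = \frac{1}{H}$
$h{\left(G \right)} = \frac{7}{4}$ ($h{\left(G \right)} = 3 \cdot \frac{1}{4} + 1 = \frac{3}{4} + 1 = \frac{7}{4}$)
$s{\left(M,K \right)} = \frac{7}{4}$
$s{\left(-4,\left(16 + c{\left(5 \right)}\right) \left(10 - 13\right) \right)} 162 + 294943 = \frac{7}{4} \cdot 162 + 294943 = \frac{567}{2} + 294943 = \frac{590453}{2}$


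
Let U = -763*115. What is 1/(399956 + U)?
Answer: 1/312211 ≈ 3.2030e-6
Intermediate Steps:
U = -87745
1/(399956 + U) = 1/(399956 - 87745) = 1/312211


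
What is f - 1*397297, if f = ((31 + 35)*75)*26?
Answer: -268597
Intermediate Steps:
f = 128700 (f = (66*75)*26 = 4950*26 = 128700)
f - 1*397297 = 128700 - 1*397297 = 128700 - 397297 = -268597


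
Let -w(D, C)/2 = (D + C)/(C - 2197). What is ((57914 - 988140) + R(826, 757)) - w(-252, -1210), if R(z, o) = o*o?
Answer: -1216899115/3407 ≈ -3.5718e+5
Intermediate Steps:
R(z, o) = o²
w(D, C) = -2*(C + D)/(-2197 + C) (w(D, C) = -2*(D + C)/(C - 2197) = -2*(C + D)/(-2197 + C))
((57914 - 988140) + R(826, 757)) - w(-252, -1210) = ((57914 - 988140) + 757²) - 2*(-1*(-1210) - 1*(-252))/(-2197 - 1210) = (-930226 + 573049) - 2*(1210 + 252)/(-3407) = -357177 - 2*(-1)*1462/3407 = -357177 - 1*(-2924/3407) = -357177 + 2924/3407 = -1216899115/3407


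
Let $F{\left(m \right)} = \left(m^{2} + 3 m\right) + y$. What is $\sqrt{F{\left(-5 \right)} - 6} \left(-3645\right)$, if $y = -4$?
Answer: $0$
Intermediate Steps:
$F{\left(m \right)} = -4 + m^{2} + 3 m$ ($F{\left(m \right)} = \left(m^{2} + 3 m\right) - 4 = -4 + m^{2} + 3 m$)
$\sqrt{F{\left(-5 \right)} - 6} \left(-3645\right) = \sqrt{\left(-4 + \left(-5\right)^{2} + 3 \left(-5\right)\right) - 6} \left(-3645\right) = \sqrt{\left(-4 + 25 - 15\right) - 6} \left(-3645\right) = \sqrt{6 - 6} \left(-3645\right) = \sqrt{0} \left(-3645\right) = 0 \left(-3645\right) = 0$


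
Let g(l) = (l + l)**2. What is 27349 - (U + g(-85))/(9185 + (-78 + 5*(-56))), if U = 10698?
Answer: 18566925/679 ≈ 27345.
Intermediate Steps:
g(l) = 4*l**2 (g(l) = (2*l)**2 = 4*l**2)
27349 - (U + g(-85))/(9185 + (-78 + 5*(-56))) = 27349 - (10698 + 4*(-85)**2)/(9185 + (-78 + 5*(-56))) = 27349 - (10698 + 4*7225)/(9185 + (-78 - 280)) = 27349 - (10698 + 28900)/(9185 - 358) = 27349 - 39598/8827 = 27349 - 1*3046/679 = 27349 - 3046/679 = 18566925/679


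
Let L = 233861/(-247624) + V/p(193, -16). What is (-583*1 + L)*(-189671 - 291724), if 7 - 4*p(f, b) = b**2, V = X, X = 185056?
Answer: 35190342345633445/20552792 ≈ 1.7122e+9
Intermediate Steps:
V = 185056
p(f, b) = 7/4 - b**2/4
L = -183355459165/61658376 (L = 233861/(-247624) + 185056/(7/4 - 1/4*(-16)**2) = 233861*(-1/247624) + 185056/(7/4 - 1/4*256) = -233861/247624 + 185056/(7/4 - 64) = -233861/247624 + 185056/(-249/4) = -233861/247624 + 185056*(-4/249) = -233861/247624 - 740224/249 = -183355459165/61658376 ≈ -2973.7)
(-583*1 + L)*(-189671 - 291724) = (-583*1 - 183355459165/61658376)*(-189671 - 291724) = (-583 - 183355459165/61658376)*(-481395) = -219302292373/61658376*(-481395) = 35190342345633445/20552792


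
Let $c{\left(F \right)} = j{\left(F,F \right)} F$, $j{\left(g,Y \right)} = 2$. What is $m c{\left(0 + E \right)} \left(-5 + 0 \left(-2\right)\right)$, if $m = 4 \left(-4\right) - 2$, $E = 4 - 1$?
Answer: $540$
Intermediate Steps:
$E = 3$ ($E = 4 - 1 = 3$)
$m = -18$ ($m = -16 - 2 = -18$)
$c{\left(F \right)} = 2 F$
$m c{\left(0 + E \right)} \left(-5 + 0 \left(-2\right)\right) = - 18 \cdot 2 \left(0 + 3\right) \left(-5 + 0 \left(-2\right)\right) = - 18 \cdot 2 \cdot 3 \left(-5 + 0\right) = \left(-18\right) 6 \left(-5\right) = \left(-108\right) \left(-5\right) = 540$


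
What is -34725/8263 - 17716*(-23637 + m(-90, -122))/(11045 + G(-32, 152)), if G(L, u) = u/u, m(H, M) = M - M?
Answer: 576628871141/15212183 ≈ 37906.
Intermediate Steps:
m(H, M) = 0
G(L, u) = 1
-34725/8263 - 17716*(-23637 + m(-90, -122))/(11045 + G(-32, 152)) = -34725/8263 - 17716*(-23637 + 0)/(11045 + 1) = -34725*1/8263 - 17716/(11046/(-23637)) = -34725/8263 - 17716/(11046*(-1/23637)) = -34725/8263 - 17716/(-3682/7879) = -34725/8263 - 17716*(-7879/3682) = -34725/8263 + 69792182/1841 = 576628871141/15212183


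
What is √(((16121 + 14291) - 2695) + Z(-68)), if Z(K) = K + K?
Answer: √27581 ≈ 166.08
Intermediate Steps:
Z(K) = 2*K
√(((16121 + 14291) - 2695) + Z(-68)) = √(((16121 + 14291) - 2695) + 2*(-68)) = √((30412 - 2695) - 136) = √(27717 - 136) = √27581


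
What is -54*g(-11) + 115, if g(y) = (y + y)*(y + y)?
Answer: -26021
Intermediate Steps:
g(y) = 4*y**2 (g(y) = (2*y)*(2*y) = 4*y**2)
-54*g(-11) + 115 = -216*(-11)**2 + 115 = -216*121 + 115 = -54*484 + 115 = -26136 + 115 = -26021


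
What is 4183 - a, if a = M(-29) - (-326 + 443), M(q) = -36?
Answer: 4336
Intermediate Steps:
a = -153 (a = -36 - (-326 + 443) = -36 - 1*117 = -36 - 117 = -153)
4183 - a = 4183 - 1*(-153) = 4183 + 153 = 4336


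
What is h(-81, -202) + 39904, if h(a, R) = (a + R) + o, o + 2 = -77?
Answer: 39542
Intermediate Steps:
o = -79 (o = -2 - 77 = -79)
h(a, R) = -79 + R + a (h(a, R) = (a + R) - 79 = (R + a) - 79 = -79 + R + a)
h(-81, -202) + 39904 = (-79 - 202 - 81) + 39904 = -362 + 39904 = 39542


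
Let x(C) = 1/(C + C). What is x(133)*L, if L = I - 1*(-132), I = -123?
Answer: 9/266 ≈ 0.033835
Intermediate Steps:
x(C) = 1/(2*C)
L = 9 (L = -123 - 1*(-132) = -123 + 132 = 9)
x(133)*L = ((1/2)/133)*9 = ((1/2)*(1/133))*9 = (1/266)*9 = 9/266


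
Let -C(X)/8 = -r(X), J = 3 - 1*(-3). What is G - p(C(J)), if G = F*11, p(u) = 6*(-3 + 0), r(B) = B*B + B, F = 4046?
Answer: 44524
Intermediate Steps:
r(B) = B + B² (r(B) = B² + B = B + B²)
J = 6 (J = 3 + 3 = 6)
C(X) = 8*X*(1 + X) (C(X) = -(-8)*X*(1 + X) = 8*X*(1 + X))
p(u) = -18 (p(u) = 6*(-3) = -18)
G = 44506 (G = 4046*11 = 44506)
G - p(C(J)) = 44506 - 1*(-18) = 44506 + 18 = 44524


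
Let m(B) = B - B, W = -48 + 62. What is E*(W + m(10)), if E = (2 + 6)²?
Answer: 896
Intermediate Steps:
W = 14
E = 64 (E = 8² = 64)
m(B) = 0
E*(W + m(10)) = 64*(14 + 0) = 64*14 = 896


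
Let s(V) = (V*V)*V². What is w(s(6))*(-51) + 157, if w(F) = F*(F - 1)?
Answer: -85594163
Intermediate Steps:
s(V) = V⁴ (s(V) = V²*V² = V⁴)
w(F) = F*(-1 + F)
w(s(6))*(-51) + 157 = (6⁴*(-1 + 6⁴))*(-51) + 157 = (1296*(-1 + 1296))*(-51) + 157 = (1296*1295)*(-51) + 157 = 1678320*(-51) + 157 = -85594320 + 157 = -85594163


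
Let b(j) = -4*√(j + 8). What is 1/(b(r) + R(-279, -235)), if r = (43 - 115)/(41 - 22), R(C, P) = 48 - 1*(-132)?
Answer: 171/30716 + √95/38395 ≈ 0.0058210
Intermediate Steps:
R(C, P) = 180 (R(C, P) = 48 + 132 = 180)
r = -72/19 ≈ -3.7895
b(j) = -4*√(8 + j)
1/(b(r) + R(-279, -235)) = 1/(-4*√(8 - 72/19) + 180) = 1/(-16*√95/19 + 180) = 1/(180 - 16*√95/19)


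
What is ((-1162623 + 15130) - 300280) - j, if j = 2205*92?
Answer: -1650633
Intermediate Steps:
j = 202860
((-1162623 + 15130) - 300280) - j = ((-1162623 + 15130) - 300280) - 1*202860 = (-1147493 - 300280) - 202860 = -1447773 - 202860 = -1650633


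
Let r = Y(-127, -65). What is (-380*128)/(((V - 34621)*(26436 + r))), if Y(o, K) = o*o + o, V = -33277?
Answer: 12160/720363831 ≈ 1.6880e-5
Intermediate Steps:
Y(o, K) = o + o² (Y(o, K) = o² + o = o + o²)
r = 16002 (r = -127*(1 - 127) = -127*(-126) = 16002)
(-380*128)/(((V - 34621)*(26436 + r))) = (-380*128)/(((-33277 - 34621)*(26436 + 16002))) = -48640/((-67898*42438)) = -48640/(-2881455324) = -48640*(-1/2881455324) = 12160/720363831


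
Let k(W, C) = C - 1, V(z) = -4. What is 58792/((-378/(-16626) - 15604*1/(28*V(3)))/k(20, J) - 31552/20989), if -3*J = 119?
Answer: -11680578964091968/979426529917 ≈ -11926.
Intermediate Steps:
J = -119/3 (J = -⅓*119 = -119/3 ≈ -39.667)
k(W, C) = -1 + C
58792/((-378/(-16626) - 15604*1/(28*V(3)))/k(20, J) - 31552/20989) = 58792/((-378/(-16626) - 15604/(28*(-4)))/(-1 - 119/3) - 31552/20989) = 58792/((-378*(-1/16626) - 15604/(-112))/(-122/3) - 31552*1/20989) = 58792/((63/2771 - 15604*(-1/112))*(-3/122) - 31552/20989) = 58792/((63/2771 + 3901/28)*(-3/122) - 31552/20989) = 58792/((10811435/77588)*(-3/122) - 31552/20989) = 58792/(-32434305/9465736 - 31552/20989) = 58792/(-979426529917/198676332904) = 58792*(-198676332904/979426529917) = -11680578964091968/979426529917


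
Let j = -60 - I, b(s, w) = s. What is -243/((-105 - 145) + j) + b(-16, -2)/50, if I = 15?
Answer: 139/325 ≈ 0.42769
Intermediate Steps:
j = -75 (j = -60 - 1*15 = -60 - 15 = -75)
-243/((-105 - 145) + j) + b(-16, -2)/50 = -243/((-105 - 145) - 75) - 16/50 = -243/(-250 - 75) - 16*1/50 = -243/(-325) - 8/25 = -243*(-1/325) - 8/25 = 243/325 - 8/25 = 139/325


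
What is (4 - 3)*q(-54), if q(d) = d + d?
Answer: -108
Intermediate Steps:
q(d) = 2*d
(4 - 3)*q(-54) = (4 - 3)*(2*(-54)) = 1*(-108) = -108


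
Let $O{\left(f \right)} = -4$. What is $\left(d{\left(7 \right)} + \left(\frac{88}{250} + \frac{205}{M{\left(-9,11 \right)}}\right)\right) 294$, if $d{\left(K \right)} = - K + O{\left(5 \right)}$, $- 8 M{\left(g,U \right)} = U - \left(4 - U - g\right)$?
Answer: $- \frac{21263942}{375} \approx -56704.0$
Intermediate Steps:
$M{\left(g,U \right)} = \frac{1}{2} - \frac{U}{4} - \frac{g}{8}$ ($M{\left(g,U \right)} = - \frac{U - \left(4 - U - g\right)}{8} = - \frac{U + \left(-4 + U + g\right)}{8} = - \frac{-4 + g + 2 U}{8} = \frac{1}{2} - \frac{U}{4} - \frac{g}{8}$)
$d{\left(K \right)} = -4 - K$ ($d{\left(K \right)} = - K - 4 = -4 - K$)
$\left(d{\left(7 \right)} + \left(\frac{88}{250} + \frac{205}{M{\left(-9,11 \right)}}\right)\right) 294 = \left(\left(-4 - 7\right) + \left(\frac{88}{250} + \frac{205}{\frac{1}{2} - \frac{11}{4} - - \frac{9}{8}}\right)\right) 294 = \left(\left(-4 - 7\right) + \left(88 \cdot \frac{1}{250} + \frac{205}{\frac{1}{2} - \frac{11}{4} + \frac{9}{8}}\right)\right) 294 = \left(-11 + \left(\frac{44}{125} + \frac{205}{- \frac{9}{8}}\right)\right) 294 = \left(-11 + \left(\frac{44}{125} + 205 \left(- \frac{8}{9}\right)\right)\right) 294 = \left(-11 + \left(\frac{44}{125} - \frac{1640}{9}\right)\right) 294 = \left(-11 - \frac{204604}{1125}\right) 294 = \left(- \frac{216979}{1125}\right) 294 = - \frac{21263942}{375}$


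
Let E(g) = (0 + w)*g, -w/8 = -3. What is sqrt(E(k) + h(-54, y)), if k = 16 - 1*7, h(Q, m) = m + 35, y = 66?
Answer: sqrt(317) ≈ 17.805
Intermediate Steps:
h(Q, m) = 35 + m
w = 24 (w = -8*(-3) = 24)
k = 9 (k = 16 - 7 = 9)
E(g) = 24*g (E(g) = (0 + 24)*g = 24*g)
sqrt(E(k) + h(-54, y)) = sqrt(24*9 + (35 + 66)) = sqrt(216 + 101) = sqrt(317)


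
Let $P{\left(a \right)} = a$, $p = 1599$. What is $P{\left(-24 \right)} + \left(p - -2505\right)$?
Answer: $4080$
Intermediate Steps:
$P{\left(-24 \right)} + \left(p - -2505\right) = -24 + \left(1599 - -2505\right) = -24 + \left(1599 + 2505\right) = -24 + 4104 = 4080$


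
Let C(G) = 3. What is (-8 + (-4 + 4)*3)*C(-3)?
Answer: -24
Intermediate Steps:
(-8 + (-4 + 4)*3)*C(-3) = (-8 + (-4 + 4)*3)*3 = (-8 + 0*3)*3 = (-8 + 0)*3 = -8*3 = -24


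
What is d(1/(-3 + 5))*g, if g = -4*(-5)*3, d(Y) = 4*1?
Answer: 240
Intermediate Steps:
d(Y) = 4
g = 60 (g = 20*3 = 60)
d(1/(-3 + 5))*g = 4*60 = 240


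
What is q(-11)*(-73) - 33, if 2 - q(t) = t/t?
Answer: -106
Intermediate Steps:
q(t) = 1 (q(t) = 2 - t/t = 2 - 1*1 = 2 - 1 = 1)
q(-11)*(-73) - 33 = 1*(-73) - 33 = -73 - 33 = -106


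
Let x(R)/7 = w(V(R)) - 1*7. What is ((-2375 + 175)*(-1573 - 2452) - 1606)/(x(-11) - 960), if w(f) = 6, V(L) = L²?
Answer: -8853394/967 ≈ -9155.5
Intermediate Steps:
x(R) = -7 (x(R) = 7*(6 - 1*7) = 7*(6 - 7) = 7*(-1) = -7)
((-2375 + 175)*(-1573 - 2452) - 1606)/(x(-11) - 960) = ((-2375 + 175)*(-1573 - 2452) - 1606)/(-7 - 960) = (-2200*(-4025) - 1606)/(-967) = (8855000 - 1606)*(-1/967) = 8853394*(-1/967) = -8853394/967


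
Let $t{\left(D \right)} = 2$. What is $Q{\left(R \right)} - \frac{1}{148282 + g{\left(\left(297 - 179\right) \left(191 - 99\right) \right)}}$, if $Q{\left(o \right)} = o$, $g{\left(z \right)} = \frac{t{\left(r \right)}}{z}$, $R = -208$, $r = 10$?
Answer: $- \frac{167413942404}{804874697} \approx -208.0$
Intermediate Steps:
$g{\left(z \right)} = \frac{2}{z}$
$Q{\left(R \right)} - \frac{1}{148282 + g{\left(\left(297 - 179\right) \left(191 - 99\right) \right)}} = -208 - \frac{1}{148282 + \frac{2}{\left(297 - 179\right) \left(191 - 99\right)}} = -208 - \frac{1}{148282 + \frac{2}{118 \cdot 92}} = -208 - \frac{1}{148282 + \frac{2}{10856}} = -208 - \frac{1}{148282 + 2 \cdot \frac{1}{10856}} = -208 - \frac{1}{148282 + \frac{1}{5428}} = -208 - \frac{1}{\frac{804874697}{5428}} = -208 - \frac{5428}{804874697} = - \frac{167413942404}{804874697}$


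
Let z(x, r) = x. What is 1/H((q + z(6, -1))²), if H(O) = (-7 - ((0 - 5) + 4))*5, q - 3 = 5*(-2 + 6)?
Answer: -1/30 ≈ -0.033333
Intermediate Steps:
q = 23 (q = 3 + 5*(-2 + 6) = 3 + 5*4 = 3 + 20 = 23)
H(O) = -30 (H(O) = (-7 - (-5 + 4))*5 = (-7 - 1*(-1))*5 = (-7 + 1)*5 = -6*5 = -30)
1/H((q + z(6, -1))²) = 1/(-30) = -1/30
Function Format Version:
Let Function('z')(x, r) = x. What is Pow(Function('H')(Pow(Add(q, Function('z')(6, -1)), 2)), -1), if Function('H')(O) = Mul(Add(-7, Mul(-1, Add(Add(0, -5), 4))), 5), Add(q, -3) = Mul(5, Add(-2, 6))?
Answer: Rational(-1, 30) ≈ -0.033333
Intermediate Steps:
q = 23 (q = Add(3, Mul(5, Add(-2, 6))) = Add(3, Mul(5, 4)) = Add(3, 20) = 23)
Function('H')(O) = -30 (Function('H')(O) = Mul(Add(-7, Mul(-1, Add(-5, 4))), 5) = Mul(Add(-7, Mul(-1, -1)), 5) = Mul(Add(-7, 1), 5) = Mul(-6, 5) = -30)
Pow(Function('H')(Pow(Add(q, Function('z')(6, -1)), 2)), -1) = Pow(-30, -1) = Rational(-1, 30)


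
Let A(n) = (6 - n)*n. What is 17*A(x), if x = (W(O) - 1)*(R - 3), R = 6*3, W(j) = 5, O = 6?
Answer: -55080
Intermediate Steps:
R = 18
x = 60 (x = (5 - 1)*(18 - 3) = 4*15 = 60)
A(n) = n*(6 - n)
17*A(x) = 17*(60*(6 - 1*60)) = 17*(60*(6 - 60)) = 17*(60*(-54)) = 17*(-3240) = -55080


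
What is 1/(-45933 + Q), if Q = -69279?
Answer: -1/115212 ≈ -8.6796e-6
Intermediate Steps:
1/(-45933 + Q) = 1/(-45933 - 69279) = 1/(-115212) = -1/115212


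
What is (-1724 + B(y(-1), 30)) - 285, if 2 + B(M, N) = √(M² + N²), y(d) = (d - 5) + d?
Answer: -2011 + √949 ≈ -1980.2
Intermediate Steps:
y(d) = -5 + 2*d (y(d) = (-5 + d) + d = -5 + 2*d)
B(M, N) = -2 + √(M² + N²)
(-1724 + B(y(-1), 30)) - 285 = (-1724 + (-2 + √((-5 + 2*(-1))² + 30²))) - 285 = (-1724 + (-2 + √((-5 - 2)² + 900))) - 285 = (-1724 + (-2 + √((-7)² + 900))) - 285 = (-1724 + (-2 + √(49 + 900))) - 285 = (-1724 + (-2 + √949)) - 285 = (-1726 + √949) - 285 = -2011 + √949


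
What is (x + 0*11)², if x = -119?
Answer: 14161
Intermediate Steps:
(x + 0*11)² = (-119 + 0*11)² = (-119 + 0)² = (-119)² = 14161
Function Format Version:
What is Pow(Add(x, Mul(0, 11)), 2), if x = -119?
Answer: 14161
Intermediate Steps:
Pow(Add(x, Mul(0, 11)), 2) = Pow(Add(-119, Mul(0, 11)), 2) = Pow(Add(-119, 0), 2) = Pow(-119, 2) = 14161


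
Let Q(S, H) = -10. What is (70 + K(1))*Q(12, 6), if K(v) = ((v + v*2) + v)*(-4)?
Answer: -540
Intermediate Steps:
K(v) = -16*v (K(v) = ((v + 2*v) + v)*(-4) = (3*v + v)*(-4) = (4*v)*(-4) = -16*v)
(70 + K(1))*Q(12, 6) = (70 - 16*1)*(-10) = (70 - 16)*(-10) = 54*(-10) = -540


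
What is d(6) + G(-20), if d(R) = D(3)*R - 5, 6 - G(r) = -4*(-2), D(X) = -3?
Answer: -25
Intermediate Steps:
G(r) = -2 (G(r) = 6 - (-4)*(-2) = 6 - 1*8 = 6 - 8 = -2)
d(R) = -5 - 3*R (d(R) = -3*R - 5 = -5 - 3*R)
d(6) + G(-20) = (-5 - 3*6) - 2 = (-5 - 18) - 2 = -23 - 2 = -25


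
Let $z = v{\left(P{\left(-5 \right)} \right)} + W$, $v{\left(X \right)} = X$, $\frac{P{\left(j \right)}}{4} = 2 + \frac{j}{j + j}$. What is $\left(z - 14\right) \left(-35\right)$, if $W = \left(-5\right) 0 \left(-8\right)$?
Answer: $140$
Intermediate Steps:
$W = 0$ ($W = 0 \left(-8\right) = 0$)
$P{\left(j \right)} = 10$ ($P{\left(j \right)} = 4 \left(2 + \frac{j}{j + j}\right) = 4 \left(2 + \frac{j}{2 j}\right) = 4 \left(2 + j \frac{1}{2 j}\right) = 4 \left(2 + \frac{1}{2}\right) = 4 \cdot \frac{5}{2} = 10$)
$z = 10$ ($z = 10 + 0 = 10$)
$\left(z - 14\right) \left(-35\right) = \left(10 - 14\right) \left(-35\right) = \left(-4\right) \left(-35\right) = 140$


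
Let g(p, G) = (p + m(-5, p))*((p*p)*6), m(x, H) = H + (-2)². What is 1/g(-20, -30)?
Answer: -1/86400 ≈ -1.1574e-5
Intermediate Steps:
m(x, H) = 4 + H (m(x, H) = H + 4 = 4 + H)
g(p, G) = 6*p²*(4 + 2*p) (g(p, G) = (p + (4 + p))*((p*p)*6) = (4 + 2*p)*(p²*6) = (4 + 2*p)*(6*p²) = 6*p²*(4 + 2*p))
1/g(-20, -30) = 1/(12*(-20)²*(2 - 20)) = 1/(12*400*(-18)) = 1/(-86400) = -1/86400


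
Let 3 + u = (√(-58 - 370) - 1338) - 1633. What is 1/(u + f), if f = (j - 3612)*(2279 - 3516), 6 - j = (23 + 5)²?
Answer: 1356864/7364319658091 - I*√107/14728639316182 ≈ 1.8425e-7 - 7.0231e-13*I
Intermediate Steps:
j = -778 (j = 6 - (23 + 5)² = 6 - 1*28² = 6 - 1*784 = 6 - 784 = -778)
f = 5430430 (f = (-778 - 3612)*(2279 - 3516) = -4390*(-1237) = 5430430)
u = -2974 + 2*I*√107 (u = -3 + ((√(-58 - 370) - 1338) - 1633) = -3 + ((√(-428) - 1338) - 1633) = -3 + ((2*I*√107 - 1338) - 1633) = -3 + ((-1338 + 2*I*√107) - 1633) = -3 + (-2971 + 2*I*√107) = -2974 + 2*I*√107 ≈ -2974.0 + 20.688*I)
1/(u + f) = 1/((-2974 + 2*I*√107) + 5430430) = 1/(5427456 + 2*I*√107)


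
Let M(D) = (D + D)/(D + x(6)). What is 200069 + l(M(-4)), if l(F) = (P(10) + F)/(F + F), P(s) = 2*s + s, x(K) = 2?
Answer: 800293/4 ≈ 2.0007e+5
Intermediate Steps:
P(s) = 3*s
M(D) = 2*D/(2 + D) (M(D) = (D + D)/(D + 2) = (2*D)/(2 + D) = 2*D/(2 + D))
l(F) = (30 + F)/(2*F) (l(F) = (3*10 + F)/(F + F) = (30 + F)/((2*F)) = (30 + F)*(1/(2*F)) = (30 + F)/(2*F))
200069 + l(M(-4)) = 200069 + (30 + 2*(-4)/(2 - 4))/(2*((2*(-4)/(2 - 4)))) = 200069 + (30 + 2*(-4)/(-2))/(2*((2*(-4)/(-2)))) = 200069 + (30 + 2*(-4)*(-½))/(2*((2*(-4)*(-½)))) = 200069 + (½)*(30 + 4)/4 = 200069 + (½)*(¼)*34 = 200069 + 17/4 = 800293/4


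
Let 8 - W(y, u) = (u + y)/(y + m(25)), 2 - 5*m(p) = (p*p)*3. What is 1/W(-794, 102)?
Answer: 5843/43284 ≈ 0.13499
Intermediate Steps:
m(p) = ⅖ - 3*p²/5 (m(p) = ⅖ - p*p*3/5 = ⅖ - p²*3/5 = ⅖ - 3*p²/5)
W(y, u) = 8 - (u + y)/(-1873/5 + y) (W(y, u) = 8 - (u + y)/(y + (⅖ - ⅗*25²)) = 8 - (u + y)/(y + (⅖ - ⅗*625)) = 8 - (u + y)/(y + (⅖ - 375)) = 8 - (u + y)/(y - 1873/5) = 8 - (u + y)/(-1873/5 + y))
1/W(-794, 102) = 1/((-14984 - 5*102 + 35*(-794))/(-1873 + 5*(-794))) = 1/((-14984 - 510 - 27790)/(-1873 - 3970)) = 1/(-43284/(-5843)) = 1/(-1/5843*(-43284)) = 1/(43284/5843) = 5843/43284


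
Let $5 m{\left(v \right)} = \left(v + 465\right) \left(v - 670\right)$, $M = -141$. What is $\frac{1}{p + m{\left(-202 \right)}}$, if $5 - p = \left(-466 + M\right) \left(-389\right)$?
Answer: $- \frac{5}{1409926} \approx -3.5463 \cdot 10^{-6}$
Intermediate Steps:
$m{\left(v \right)} = \frac{\left(-670 + v\right) \left(465 + v\right)}{5}$ ($m{\left(v \right)} = \frac{\left(v + 465\right) \left(v - 670\right)}{5} = \frac{\left(465 + v\right) \left(-670 + v\right)}{5} = \frac{\left(-670 + v\right) \left(465 + v\right)}{5}$)
$p = -236118$ ($p = 5 - \left(-466 - 141\right) \left(-389\right) = 5 - \left(-607\right) \left(-389\right) = 5 - 236123 = -236118$)
$\frac{1}{p + m{\left(-202 \right)}} = \frac{1}{-236118 - \left(54028 - \frac{40804}{5}\right)} = \frac{1}{-236118 + \left(-62310 + 8282 + \frac{1}{5} \cdot 40804\right)} = \frac{1}{-236118 + \left(-62310 + 8282 + \frac{40804}{5}\right)} = \frac{1}{-236118 - \frac{229336}{5}} = \frac{1}{- \frac{1409926}{5}} = - \frac{5}{1409926}$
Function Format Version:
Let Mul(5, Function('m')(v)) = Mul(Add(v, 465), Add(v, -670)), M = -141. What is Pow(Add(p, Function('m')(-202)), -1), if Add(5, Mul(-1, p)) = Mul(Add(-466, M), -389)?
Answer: Rational(-5, 1409926) ≈ -3.5463e-6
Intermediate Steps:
Function('m')(v) = Mul(Rational(1, 5), Add(-670, v), Add(465, v)) (Function('m')(v) = Mul(Rational(1, 5), Mul(Add(v, 465), Add(v, -670))) = Mul(Rational(1, 5), Mul(Add(465, v), Add(-670, v))) = Mul(Rational(1, 5), Mul(Add(-670, v), Add(465, v))) = Mul(Rational(1, 5), Add(-670, v), Add(465, v)))
p = -236118 (p = Add(5, Mul(-1, Mul(Add(-466, -141), -389))) = Add(5, Mul(-1, Mul(-607, -389))) = Add(5, Mul(-1, 236123)) = Add(5, -236123) = -236118)
Pow(Add(p, Function('m')(-202)), -1) = Pow(Add(-236118, Add(-62310, Mul(-41, -202), Mul(Rational(1, 5), Pow(-202, 2)))), -1) = Pow(Add(-236118, Add(-62310, 8282, Mul(Rational(1, 5), 40804))), -1) = Pow(Add(-236118, Add(-62310, 8282, Rational(40804, 5))), -1) = Pow(Add(-236118, Rational(-229336, 5)), -1) = Pow(Rational(-1409926, 5), -1) = Rational(-5, 1409926)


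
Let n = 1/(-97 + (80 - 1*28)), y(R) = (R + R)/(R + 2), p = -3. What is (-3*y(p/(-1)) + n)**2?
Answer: 26569/2025 ≈ 13.120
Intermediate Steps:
y(R) = 2*R/(2 + R) (y(R) = (2*R)/(2 + R) = 2*R/(2 + R))
n = -1/45 (n = 1/(-97 + (80 - 28)) = 1/(-97 + 52) = 1/(-45) = -1/45 ≈ -0.022222)
(-3*y(p/(-1)) + n)**2 = (-6*(-3/(-1))/(2 - 3/(-1)) - 1/45)**2 = (-6*(-3*(-1))/(2 - 3*(-1)) - 1/45)**2 = (-6*3/(2 + 3) - 1/45)**2 = (-6*3/5 - 1/45)**2 = (-3*6/5 - 1/45)**2 = (-18/5 - 1/45)**2 = (-163/45)**2 = 26569/2025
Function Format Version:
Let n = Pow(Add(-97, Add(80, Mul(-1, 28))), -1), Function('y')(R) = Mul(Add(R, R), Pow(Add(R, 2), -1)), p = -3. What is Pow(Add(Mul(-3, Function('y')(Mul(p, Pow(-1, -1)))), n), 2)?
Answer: Rational(26569, 2025) ≈ 13.120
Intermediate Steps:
Function('y')(R) = Mul(2, R, Pow(Add(2, R), -1)) (Function('y')(R) = Mul(Mul(2, R), Pow(Add(2, R), -1)) = Mul(2, R, Pow(Add(2, R), -1)))
n = Rational(-1, 45) (n = Pow(Add(-97, Add(80, -28)), -1) = Pow(Add(-97, 52), -1) = Pow(-45, -1) = Rational(-1, 45) ≈ -0.022222)
Pow(Add(Mul(-3, Function('y')(Mul(p, Pow(-1, -1)))), n), 2) = Pow(Add(Mul(-3, Mul(2, Mul(-3, Pow(-1, -1)), Pow(Add(2, Mul(-3, Pow(-1, -1))), -1))), Rational(-1, 45)), 2) = Pow(Add(Mul(-3, Mul(2, Mul(-3, -1), Pow(Add(2, Mul(-3, -1)), -1))), Rational(-1, 45)), 2) = Pow(Add(Mul(-3, Mul(2, 3, Pow(Add(2, 3), -1))), Rational(-1, 45)), 2) = Pow(Add(Mul(-3, Mul(2, 3, Pow(5, -1))), Rational(-1, 45)), 2) = Pow(Add(Mul(-3, Mul(2, 3, Rational(1, 5))), Rational(-1, 45)), 2) = Pow(Add(Mul(-3, Rational(6, 5)), Rational(-1, 45)), 2) = Pow(Add(Rational(-18, 5), Rational(-1, 45)), 2) = Pow(Rational(-163, 45), 2) = Rational(26569, 2025)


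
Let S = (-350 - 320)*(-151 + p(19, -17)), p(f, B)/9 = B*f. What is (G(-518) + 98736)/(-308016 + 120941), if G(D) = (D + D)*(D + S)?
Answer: 2121983576/187075 ≈ 11343.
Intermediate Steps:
p(f, B) = 9*B*f (p(f, B) = 9*(B*f) = 9*B*f)
S = 2048860 (S = (-350 - 320)*(-151 + 9*(-17)*19) = -670*(-151 - 2907) = -670*(-3058) = 2048860)
G(D) = 2*D*(2048860 + D) (G(D) = (D + D)*(D + 2048860) = (2*D)*(2048860 + D) = 2*D*(2048860 + D))
(G(-518) + 98736)/(-308016 + 120941) = (2*(-518)*(2048860 - 518) + 98736)/(-308016 + 120941) = (2*(-518)*2048342 + 98736)/(-187075) = (-2122082312 + 98736)*(-1/187075) = -2121983576*(-1/187075) = 2121983576/187075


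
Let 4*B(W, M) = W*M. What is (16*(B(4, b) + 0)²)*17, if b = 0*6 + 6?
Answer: 9792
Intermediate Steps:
b = 6 (b = 0 + 6 = 6)
B(W, M) = M*W/4 (B(W, M) = (W*M)/4 = (M*W)/4 = M*W/4)
(16*(B(4, b) + 0)²)*17 = (16*((¼)*6*4 + 0)²)*17 = (16*(6 + 0)²)*17 = (16*6²)*17 = (16*36)*17 = 576*17 = 9792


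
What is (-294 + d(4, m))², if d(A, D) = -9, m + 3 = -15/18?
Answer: 91809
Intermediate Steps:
m = -23/6 (m = -3 - 15/18 = -3 - 15*1/18 = -3 - ⅚ = -23/6 ≈ -3.8333)
(-294 + d(4, m))² = (-294 - 9)² = (-303)² = 91809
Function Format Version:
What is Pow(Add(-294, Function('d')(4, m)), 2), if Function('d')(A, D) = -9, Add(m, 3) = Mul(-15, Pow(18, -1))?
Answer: 91809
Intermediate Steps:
m = Rational(-23, 6) (m = Add(-3, Mul(-15, Pow(18, -1))) = Add(-3, Mul(-15, Rational(1, 18))) = Add(-3, Rational(-5, 6)) = Rational(-23, 6) ≈ -3.8333)
Pow(Add(-294, Function('d')(4, m)), 2) = Pow(Add(-294, -9), 2) = Pow(-303, 2) = 91809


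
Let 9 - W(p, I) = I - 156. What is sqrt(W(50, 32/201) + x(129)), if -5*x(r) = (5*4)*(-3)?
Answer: sqrt(7144545)/201 ≈ 13.298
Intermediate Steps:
W(p, I) = 165 - I (W(p, I) = 9 - (I - 156) = 9 - (-156 + I) = 9 + (156 - I) = 165 - I)
x(r) = 12 (x(r) = -5*4*(-3)/5 = -4*(-3) = -1/5*(-60) = 12)
sqrt(W(50, 32/201) + x(129)) = sqrt((165 - 32/201) + 12) = sqrt(33133/201 + 12) = sqrt(35545/201) = sqrt(7144545)/201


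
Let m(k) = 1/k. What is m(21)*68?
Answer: 68/21 ≈ 3.2381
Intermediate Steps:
m(21)*68 = 68/21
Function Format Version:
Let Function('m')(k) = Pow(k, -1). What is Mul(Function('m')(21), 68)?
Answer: Rational(68, 21) ≈ 3.2381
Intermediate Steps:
Mul(Function('m')(21), 68) = Mul(Pow(21, -1), 68) = Mul(Rational(1, 21), 68) = Rational(68, 21)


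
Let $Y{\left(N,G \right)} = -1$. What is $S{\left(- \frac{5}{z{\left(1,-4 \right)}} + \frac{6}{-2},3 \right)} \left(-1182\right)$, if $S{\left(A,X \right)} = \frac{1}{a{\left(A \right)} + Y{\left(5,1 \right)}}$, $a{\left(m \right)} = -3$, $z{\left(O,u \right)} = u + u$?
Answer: $\frac{591}{2} \approx 295.5$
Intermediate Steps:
$z{\left(O,u \right)} = 2 u$
$S{\left(A,X \right)} = - \frac{1}{4}$ ($S{\left(A,X \right)} = \frac{1}{-3 - 1} = \frac{1}{-4} = - \frac{1}{4}$)
$S{\left(- \frac{5}{z{\left(1,-4 \right)}} + \frac{6}{-2},3 \right)} \left(-1182\right) = \left(- \frac{1}{4}\right) \left(-1182\right) = \frac{591}{2}$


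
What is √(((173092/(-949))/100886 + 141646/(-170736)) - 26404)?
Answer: I*√20687220394965889335682098/27990417156 ≈ 162.5*I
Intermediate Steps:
√(((173092/(-949))/100886 + 141646/(-170736)) - 26404) = √(((173092*(-1/949))*(1/100886) + 141646*(-1/170736)) - 26404) = √((-173092/949*1/100886 - 70823/85368) - 26404) = √((-86546/47870407 - 70823/85368) - 26404) = √(-3397714093889/4086600904776 - 26404) = √(-107906008003799393/4086600904776) = I*√20687220394965889335682098/27990417156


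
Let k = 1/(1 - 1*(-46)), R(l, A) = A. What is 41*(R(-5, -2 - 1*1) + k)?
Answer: -5740/47 ≈ -122.13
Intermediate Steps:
k = 1/47 (k = 1/(1 + 46) = 1/47 ≈ 0.021277)
41*(R(-5, -2 - 1*1) + k) = 41*((-2 - 1*1) + 1/47) = 41*((-2 - 1) + 1/47) = 41*(-3 + 1/47) = 41*(-140/47) = -5740/47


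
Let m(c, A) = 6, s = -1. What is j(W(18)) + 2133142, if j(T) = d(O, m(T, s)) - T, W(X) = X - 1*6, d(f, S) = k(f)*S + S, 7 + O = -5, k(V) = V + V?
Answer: 2132992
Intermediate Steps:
k(V) = 2*V
O = -12 (O = -7 - 5 = -12)
d(f, S) = S + 2*S*f (d(f, S) = (2*f)*S + S = 2*S*f + S = S + 2*S*f)
W(X) = -6 + X (W(X) = X - 6 = -6 + X)
j(T) = -138 - T (j(T) = 6*(1 + 2*(-12)) - T = 6*(1 - 24) - T = 6*(-23) - T = -138 - T)
j(W(18)) + 2133142 = (-138 - (-6 + 18)) + 2133142 = (-138 - 1*12) + 2133142 = (-138 - 12) + 2133142 = -150 + 2133142 = 2132992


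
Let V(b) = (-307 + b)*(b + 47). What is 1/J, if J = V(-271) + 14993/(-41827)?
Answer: 41827/5415410351 ≈ 7.7237e-6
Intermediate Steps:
V(b) = (-307 + b)*(47 + b)
J = 5415410351/41827 (J = (-14429 + (-271)**2 - 260*(-271)) + 14993/(-41827) = (-14429 + 73441 + 70460) + 14993*(-1/41827) = 129472 - 14993/41827 = 5415410351/41827 ≈ 1.2947e+5)
1/J = 1/(5415410351/41827) = 41827/5415410351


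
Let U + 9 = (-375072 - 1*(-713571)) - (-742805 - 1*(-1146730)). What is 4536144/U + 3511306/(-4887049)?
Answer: -22398120307166/319784051315 ≈ -70.041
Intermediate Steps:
U = -65435 (U = -9 + ((-375072 - 1*(-713571)) - (-742805 - 1*(-1146730))) = -9 + ((-375072 + 713571) - (-742805 + 1146730)) = -9 + (338499 - 1*403925) = -9 + (338499 - 403925) = -9 - 65426 = -65435)
4536144/U + 3511306/(-4887049) = 4536144/(-65435) + 3511306/(-4887049) = 4536144*(-1/65435) + 3511306*(-1/4887049) = -4536144/65435 - 3511306/4887049 = -22398120307166/319784051315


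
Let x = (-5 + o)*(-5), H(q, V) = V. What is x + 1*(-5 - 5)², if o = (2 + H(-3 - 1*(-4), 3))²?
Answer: 0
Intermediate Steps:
o = 25 (o = (2 + 3)² = 5² = 25)
x = -100 (x = (-5 + 25)*(-5) = 20*(-5) = -100)
x + 1*(-5 - 5)² = -100 + 1*(-5 - 5)² = -100 + 1*(-10)² = -100 + 1*100 = -100 + 100 = 0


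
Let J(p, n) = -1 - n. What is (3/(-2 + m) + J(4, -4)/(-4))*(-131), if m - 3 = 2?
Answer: -131/4 ≈ -32.750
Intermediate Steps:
m = 5 (m = 3 + 2 = 5)
(3/(-2 + m) + J(4, -4)/(-4))*(-131) = (3/(-2 + 5) + (-1 - 1*(-4))/(-4))*(-131) = (3/3 + (-1 + 4)*(-1/4))*(-131) = (3*(1/3) + 3*(-1/4))*(-131) = (1 - 3/4)*(-131) = (1/4)*(-131) = -131/4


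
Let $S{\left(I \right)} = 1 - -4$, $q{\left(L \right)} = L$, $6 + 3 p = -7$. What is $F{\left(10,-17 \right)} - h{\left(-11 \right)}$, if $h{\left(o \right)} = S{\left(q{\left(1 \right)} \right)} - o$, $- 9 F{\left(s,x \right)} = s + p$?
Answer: $- \frac{449}{27} \approx -16.63$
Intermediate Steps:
$p = - \frac{13}{3}$ ($p = -2 + \frac{1}{3} \left(-7\right) = -2 - \frac{7}{3} = - \frac{13}{3} \approx -4.3333$)
$S{\left(I \right)} = 5$ ($S{\left(I \right)} = 1 + 4 = 5$)
$F{\left(s,x \right)} = \frac{13}{27} - \frac{s}{9}$ ($F{\left(s,x \right)} = - \frac{s - \frac{13}{3}}{9} = - \frac{- \frac{13}{3} + s}{9} = \frac{13}{27} - \frac{s}{9}$)
$h{\left(o \right)} = 5 - o$
$F{\left(10,-17 \right)} - h{\left(-11 \right)} = \left(\frac{13}{27} - \frac{10}{9}\right) - \left(5 - -11\right) = \left(\frac{13}{27} - \frac{10}{9}\right) - \left(5 + 11\right) = - \frac{17}{27} - 16 = - \frac{449}{27}$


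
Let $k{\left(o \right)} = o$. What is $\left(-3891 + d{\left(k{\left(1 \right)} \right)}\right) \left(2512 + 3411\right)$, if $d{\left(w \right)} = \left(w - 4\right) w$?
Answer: $-23064162$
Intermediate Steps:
$d{\left(w \right)} = w \left(-4 + w\right)$ ($d{\left(w \right)} = \left(-4 + w\right) w = w \left(-4 + w\right)$)
$\left(-3891 + d{\left(k{\left(1 \right)} \right)}\right) \left(2512 + 3411\right) = \left(-3891 + 1 \left(-4 + 1\right)\right) \left(2512 + 3411\right) = \left(-3891 + 1 \left(-3\right)\right) 5923 = \left(-3891 - 3\right) 5923 = \left(-3894\right) 5923 = -23064162$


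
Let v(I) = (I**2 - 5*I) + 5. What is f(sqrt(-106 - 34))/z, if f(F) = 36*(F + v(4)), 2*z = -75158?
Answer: -36/37579 - 72*I*sqrt(35)/37579 ≈ -0.00095798 - 0.011335*I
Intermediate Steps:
z = -37579 (z = (1/2)*(-75158) = -37579)
v(I) = 5 + I**2 - 5*I
f(F) = 36 + 36*F (f(F) = 36*(F + (5 + 4**2 - 5*4)) = 36*(F + (5 + 16 - 20)) = 36*(F + 1) = 36*(1 + F) = 36 + 36*F)
f(sqrt(-106 - 34))/z = (36 + 36*sqrt(-106 - 34))/(-37579) = (36 + 36*sqrt(-140))*(-1/37579) = (36 + 36*(2*I*sqrt(35)))*(-1/37579) = (36 + 72*I*sqrt(35))*(-1/37579) = -36/37579 - 72*I*sqrt(35)/37579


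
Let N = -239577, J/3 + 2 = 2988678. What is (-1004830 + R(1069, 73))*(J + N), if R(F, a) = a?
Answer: -8767962727407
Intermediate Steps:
J = 8966028 (J = -6 + 3*2988678 = -6 + 8966034 = 8966028)
(-1004830 + R(1069, 73))*(J + N) = (-1004830 + 73)*(8966028 - 239577) = -1004757*8726451 = -8767962727407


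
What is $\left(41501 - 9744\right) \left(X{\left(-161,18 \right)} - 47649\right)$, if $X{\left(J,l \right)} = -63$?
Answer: $-1515189984$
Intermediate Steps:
$\left(41501 - 9744\right) \left(X{\left(-161,18 \right)} - 47649\right) = \left(41501 - 9744\right) \left(-63 - 47649\right) = 31757 \left(-47712\right) = -1515189984$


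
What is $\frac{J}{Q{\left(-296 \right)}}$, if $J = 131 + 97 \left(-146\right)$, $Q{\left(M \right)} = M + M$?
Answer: $\frac{14031}{592} \approx 23.701$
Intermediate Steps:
$Q{\left(M \right)} = 2 M$
$J = -14031$ ($J = 131 - 14162 = -14031$)
$\frac{J}{Q{\left(-296 \right)}} = - \frac{14031}{2 \left(-296\right)} = - \frac{14031}{-592} = \left(-14031\right) \left(- \frac{1}{592}\right) = \frac{14031}{592}$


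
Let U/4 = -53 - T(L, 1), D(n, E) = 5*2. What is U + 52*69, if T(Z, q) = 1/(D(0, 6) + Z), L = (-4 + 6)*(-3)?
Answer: 3375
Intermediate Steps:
D(n, E) = 10
L = -6 (L = 2*(-3) = -6)
T(Z, q) = 1/(10 + Z)
U = -213 (U = 4*(-53 - 1/(10 - 6)) = 4*(-53 - 1/4) = 4*(-213/4) = -213)
U + 52*69 = -213 + 52*69 = -213 + 3588 = 3375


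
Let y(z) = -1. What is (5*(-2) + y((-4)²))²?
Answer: 121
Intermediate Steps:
(5*(-2) + y((-4)²))² = (5*(-2) - 1)² = (-10 - 1)² = (-11)² = 121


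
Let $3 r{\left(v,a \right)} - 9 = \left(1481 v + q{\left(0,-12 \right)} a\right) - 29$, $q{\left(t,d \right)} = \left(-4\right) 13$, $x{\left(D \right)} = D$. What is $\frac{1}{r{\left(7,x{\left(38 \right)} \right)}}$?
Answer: $\frac{3}{8371} \approx 0.00035838$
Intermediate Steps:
$q{\left(t,d \right)} = -52$
$r{\left(v,a \right)} = - \frac{20}{3} - \frac{52 a}{3} + \frac{1481 v}{3}$ ($r{\left(v,a \right)} = 3 + \frac{\left(1481 v - 52 a\right) - 29}{3} = 3 + \frac{\left(- 52 a + 1481 v\right) + \left(-1426 + 1397\right)}{3} = 3 + \frac{\left(- 52 a + 1481 v\right) - 29}{3} = 3 + \frac{-29 - 52 a + 1481 v}{3} = 3 - \left(\frac{29}{3} - \frac{1481 v}{3} + \frac{52 a}{3}\right) = - \frac{20}{3} - \frac{52 a}{3} + \frac{1481 v}{3}$)
$\frac{1}{r{\left(7,x{\left(38 \right)} \right)}} = \frac{1}{- \frac{20}{3} - \frac{1976}{3} + \frac{1481}{3} \cdot 7} = \frac{1}{- \frac{20}{3} - \frac{1976}{3} + \frac{10367}{3}} = \frac{1}{\frac{8371}{3}} = \frac{3}{8371}$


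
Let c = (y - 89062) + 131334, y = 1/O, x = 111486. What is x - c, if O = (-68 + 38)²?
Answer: 62292599/900 ≈ 69214.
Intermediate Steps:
O = 900 (O = (-30)² = 900)
y = 1/900 ≈ 0.0011111
c = 38044801/900 (c = (1/900 - 89062) + 131334 = -80155799/900 + 131334 = 38044801/900 ≈ 42272.)
x - c = 111486 - 1*38044801/900 = 111486 - 38044801/900 = 62292599/900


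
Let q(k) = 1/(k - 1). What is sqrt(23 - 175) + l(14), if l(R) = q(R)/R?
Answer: 1/182 + 2*I*sqrt(38) ≈ 0.0054945 + 12.329*I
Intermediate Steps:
q(k) = 1/(-1 + k)
l(R) = 1/(R*(-1 + R)) (l(R) = 1/((-1 + R)*R) = 1/(R*(-1 + R)))
sqrt(23 - 175) + l(14) = sqrt(23 - 175) + 1/(14*(-1 + 14)) = sqrt(-152) + (1/14)/13 = 2*I*sqrt(38) + (1/14)*(1/13) = 2*I*sqrt(38) + 1/182 = 1/182 + 2*I*sqrt(38)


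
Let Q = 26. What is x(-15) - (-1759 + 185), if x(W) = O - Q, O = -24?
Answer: 1524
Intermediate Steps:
x(W) = -50 (x(W) = -24 - 1*26 = -24 - 26 = -50)
x(-15) - (-1759 + 185) = -50 - (-1759 + 185) = -50 - 1*(-1574) = -50 + 1574 = 1524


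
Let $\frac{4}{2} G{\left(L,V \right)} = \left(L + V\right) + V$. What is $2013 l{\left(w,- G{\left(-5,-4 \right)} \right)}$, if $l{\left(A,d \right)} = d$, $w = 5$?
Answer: $\frac{26169}{2} \approx 13085.0$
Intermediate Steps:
$G{\left(L,V \right)} = V + \frac{L}{2}$ ($G{\left(L,V \right)} = \frac{\left(L + V\right) + V}{2} = \frac{L + 2 V}{2} = V + \frac{L}{2}$)
$2013 l{\left(w,- G{\left(-5,-4 \right)} \right)} = 2013 \left(- (-4 + \frac{1}{2} \left(-5\right))\right) = 2013 \left(- (-4 - \frac{5}{2})\right) = 2013 \left(\left(-1\right) \left(- \frac{13}{2}\right)\right) = 2013 \cdot \frac{13}{2} = \frac{26169}{2}$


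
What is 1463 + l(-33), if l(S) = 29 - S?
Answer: 1525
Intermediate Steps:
1463 + l(-33) = 1463 + (29 - 1*(-33)) = 1463 + (29 + 33) = 1463 + 62 = 1525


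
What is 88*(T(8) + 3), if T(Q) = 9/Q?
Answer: 363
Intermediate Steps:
88*(T(8) + 3) = 88*(9/8 + 3) = 88*(33/8) = 363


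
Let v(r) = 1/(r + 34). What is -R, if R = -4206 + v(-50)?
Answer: 67297/16 ≈ 4206.1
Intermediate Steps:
v(r) = 1/(34 + r)
R = -67297/16 (R = -4206 + 1/(34 - 50) = -4206 + 1/(-16) = -4206 - 1/16 = -67297/16 ≈ -4206.1)
-R = -1*(-67297/16) = 67297/16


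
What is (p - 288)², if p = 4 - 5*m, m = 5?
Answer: 95481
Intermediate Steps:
p = -21 (p = 4 - 5*5 = 4 - 25 = -21)
(p - 288)² = (-21 - 288)² = (-309)² = 95481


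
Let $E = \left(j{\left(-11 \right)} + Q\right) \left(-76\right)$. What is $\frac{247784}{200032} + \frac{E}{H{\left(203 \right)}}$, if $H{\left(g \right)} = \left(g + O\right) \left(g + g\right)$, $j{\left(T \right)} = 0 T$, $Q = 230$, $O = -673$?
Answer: $\frac{964641}{725116} \approx 1.3303$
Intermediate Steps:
$j{\left(T \right)} = 0$
$H{\left(g \right)} = 2 g \left(-673 + g\right)$ ($H{\left(g \right)} = \left(g - 673\right) \left(g + g\right) = \left(-673 + g\right) 2 g = 2 g \left(-673 + g\right)$)
$E = -17480$ ($E = \left(0 + 230\right) \left(-76\right) = 230 \left(-76\right) = -17480$)
$\frac{247784}{200032} + \frac{E}{H{\left(203 \right)}} = \frac{247784}{200032} - \frac{17480}{2 \cdot 203 \left(-673 + 203\right)} = 247784 \cdot \frac{1}{200032} - \frac{17480}{2 \cdot 203 \left(-470\right)} = \frac{659}{532} - \frac{17480}{-190820} = \frac{659}{532} - - \frac{874}{9541} = \frac{659}{532} + \frac{874}{9541} = \frac{964641}{725116}$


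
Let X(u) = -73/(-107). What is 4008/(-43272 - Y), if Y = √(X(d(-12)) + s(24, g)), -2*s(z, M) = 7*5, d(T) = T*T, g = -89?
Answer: -37114913664/400707724175 + 4008*I*√770186/400707724175 ≈ -0.092623 + 8.778e-6*I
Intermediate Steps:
d(T) = T²
s(z, M) = -35/2 (s(z, M) = -7*5/2 = -½*35 = -35/2)
X(u) = 73/107 (X(u) = -73*(-1/107) = 73/107)
Y = I*√770186/214 (Y = √(73/107 - 35/2) = √(-3599/214) = I*√770186/214 ≈ 4.1009*I)
4008/(-43272 - Y) = 4008/(-43272 - I*√770186/214)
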